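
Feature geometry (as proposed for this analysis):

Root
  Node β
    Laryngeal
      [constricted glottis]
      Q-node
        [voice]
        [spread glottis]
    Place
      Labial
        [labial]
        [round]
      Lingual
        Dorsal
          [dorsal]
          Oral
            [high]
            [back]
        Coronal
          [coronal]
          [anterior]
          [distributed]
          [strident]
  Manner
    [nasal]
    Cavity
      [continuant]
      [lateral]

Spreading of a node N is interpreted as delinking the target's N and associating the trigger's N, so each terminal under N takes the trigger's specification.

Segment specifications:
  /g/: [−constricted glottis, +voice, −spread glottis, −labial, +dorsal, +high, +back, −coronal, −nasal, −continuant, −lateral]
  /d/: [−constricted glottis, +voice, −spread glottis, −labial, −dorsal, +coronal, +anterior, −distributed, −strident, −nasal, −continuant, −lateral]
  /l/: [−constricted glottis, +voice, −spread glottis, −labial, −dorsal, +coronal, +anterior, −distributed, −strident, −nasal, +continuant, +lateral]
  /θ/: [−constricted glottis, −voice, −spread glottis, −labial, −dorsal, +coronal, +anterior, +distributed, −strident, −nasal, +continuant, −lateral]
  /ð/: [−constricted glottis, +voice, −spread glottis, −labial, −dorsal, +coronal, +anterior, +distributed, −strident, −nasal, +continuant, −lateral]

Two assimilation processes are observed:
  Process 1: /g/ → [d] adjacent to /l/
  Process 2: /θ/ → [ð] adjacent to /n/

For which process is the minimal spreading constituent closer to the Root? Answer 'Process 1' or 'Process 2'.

Process 1 alters [coronal], [anterior], [distributed], [strident], [dorsal], [high], [back]; the lowest common ancestor is Lingual (depth 3 from Root).
Process 2: the feature that changes is [voice]; the minimal node is [voice] (depth 4).
Lingual (depth 3) sits above [voice] (depth 4), making Process 1 the one with the higher spreading node.

Process 1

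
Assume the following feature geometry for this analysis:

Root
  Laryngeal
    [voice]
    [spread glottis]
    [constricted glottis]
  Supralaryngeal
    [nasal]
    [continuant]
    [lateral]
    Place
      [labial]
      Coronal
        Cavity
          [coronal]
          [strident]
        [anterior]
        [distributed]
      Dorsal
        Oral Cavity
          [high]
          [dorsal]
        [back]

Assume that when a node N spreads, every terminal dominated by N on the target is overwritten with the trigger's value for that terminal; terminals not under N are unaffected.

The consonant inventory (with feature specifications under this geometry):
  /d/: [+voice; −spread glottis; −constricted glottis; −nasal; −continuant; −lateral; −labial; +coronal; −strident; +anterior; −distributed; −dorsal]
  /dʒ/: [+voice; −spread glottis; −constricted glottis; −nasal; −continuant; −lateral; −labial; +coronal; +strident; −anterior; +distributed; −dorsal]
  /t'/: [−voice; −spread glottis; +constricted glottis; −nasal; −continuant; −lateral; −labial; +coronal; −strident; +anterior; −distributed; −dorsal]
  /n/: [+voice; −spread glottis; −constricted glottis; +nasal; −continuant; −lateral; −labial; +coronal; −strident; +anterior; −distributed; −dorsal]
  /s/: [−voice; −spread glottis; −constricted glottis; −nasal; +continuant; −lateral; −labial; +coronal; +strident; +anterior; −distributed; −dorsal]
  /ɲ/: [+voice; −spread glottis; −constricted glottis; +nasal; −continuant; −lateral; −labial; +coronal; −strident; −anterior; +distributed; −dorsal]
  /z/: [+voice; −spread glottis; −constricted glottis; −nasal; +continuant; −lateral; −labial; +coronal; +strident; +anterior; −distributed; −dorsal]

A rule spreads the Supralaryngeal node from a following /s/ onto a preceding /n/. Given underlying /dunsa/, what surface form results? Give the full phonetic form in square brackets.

[duzsa]

Supralaryngeal immediately or transitively dominates [nasal], [continuant], [lateral], [labial], [coronal], [strident], [anterior], [distributed], [high], [dorsal], [back].
The target acquires /s/'s values for everything under Supralaryngeal — [−nasal], [+continuant], [−lateral], [−labial], [+coronal], [+strident], [+anterior], [−distributed], [−dorsal] — while keeping its own [voice], [spread glottis], [constricted glottis].
The resulting bundle matches /z/ in the inventory; substituting it for /n/ gives [duzsa].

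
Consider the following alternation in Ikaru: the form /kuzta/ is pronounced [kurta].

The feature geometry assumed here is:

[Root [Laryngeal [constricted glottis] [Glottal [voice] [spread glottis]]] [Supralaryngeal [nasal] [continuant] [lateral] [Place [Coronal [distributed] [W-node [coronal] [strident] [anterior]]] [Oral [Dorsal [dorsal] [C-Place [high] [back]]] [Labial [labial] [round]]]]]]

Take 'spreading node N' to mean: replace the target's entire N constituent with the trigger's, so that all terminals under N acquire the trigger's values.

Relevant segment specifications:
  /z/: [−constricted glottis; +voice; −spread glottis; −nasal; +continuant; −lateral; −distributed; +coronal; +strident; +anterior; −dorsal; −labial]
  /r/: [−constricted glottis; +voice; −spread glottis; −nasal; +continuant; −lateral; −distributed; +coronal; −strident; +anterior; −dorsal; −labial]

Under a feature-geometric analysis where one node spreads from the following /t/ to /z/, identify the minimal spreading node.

Comparing /z/ with its surface form [r], the only feature that changes is [strident].
With a single altered terminal, the smallest constituent that could spread is that terminal — [strident].
Features on which the two segments disagree outside [strident], such as [voice], [continuant], are unchanged — nothing dominating them spread, and [strident] is the minimal sufficient constituent.

[strident]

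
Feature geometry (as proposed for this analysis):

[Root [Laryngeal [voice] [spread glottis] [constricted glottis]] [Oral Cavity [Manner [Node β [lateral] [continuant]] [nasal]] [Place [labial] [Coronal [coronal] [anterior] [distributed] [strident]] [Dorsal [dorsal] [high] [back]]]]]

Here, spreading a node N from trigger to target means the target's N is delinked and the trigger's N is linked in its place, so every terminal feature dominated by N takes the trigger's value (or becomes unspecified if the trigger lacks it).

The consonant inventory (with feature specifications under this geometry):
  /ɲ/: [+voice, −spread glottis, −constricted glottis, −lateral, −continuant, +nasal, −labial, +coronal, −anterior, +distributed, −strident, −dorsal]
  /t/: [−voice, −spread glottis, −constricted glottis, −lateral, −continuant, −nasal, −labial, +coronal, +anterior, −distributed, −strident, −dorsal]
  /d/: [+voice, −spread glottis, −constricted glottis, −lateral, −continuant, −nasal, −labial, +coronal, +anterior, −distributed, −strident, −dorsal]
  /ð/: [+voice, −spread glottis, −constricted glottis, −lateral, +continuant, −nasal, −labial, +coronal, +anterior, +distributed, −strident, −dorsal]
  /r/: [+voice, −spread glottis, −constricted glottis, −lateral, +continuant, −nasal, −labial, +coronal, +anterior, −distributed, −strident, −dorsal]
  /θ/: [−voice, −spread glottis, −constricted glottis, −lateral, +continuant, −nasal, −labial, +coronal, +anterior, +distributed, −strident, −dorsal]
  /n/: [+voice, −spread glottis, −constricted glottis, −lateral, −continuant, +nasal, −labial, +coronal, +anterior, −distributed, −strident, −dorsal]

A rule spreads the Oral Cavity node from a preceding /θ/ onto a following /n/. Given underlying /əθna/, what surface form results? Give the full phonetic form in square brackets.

Oral Cavity immediately or transitively dominates [lateral], [continuant], [nasal], [labial], [coronal], [anterior], [distributed], [strident], [dorsal], [high], [back].
After delinking /n/'s Oral Cavity and linking /θ/'s, the affected terminals become [−lateral], [+continuant], [−nasal], [−labial], [+coronal], [+anterior], [+distributed], [−strident], [−dorsal]; [voice], [spread glottis], [constricted glottis] (outside Oral Cavity) are retained from /n/.
This feature bundle is that of [ð], so /əθna/ surfaces as [əθða].

[əθða]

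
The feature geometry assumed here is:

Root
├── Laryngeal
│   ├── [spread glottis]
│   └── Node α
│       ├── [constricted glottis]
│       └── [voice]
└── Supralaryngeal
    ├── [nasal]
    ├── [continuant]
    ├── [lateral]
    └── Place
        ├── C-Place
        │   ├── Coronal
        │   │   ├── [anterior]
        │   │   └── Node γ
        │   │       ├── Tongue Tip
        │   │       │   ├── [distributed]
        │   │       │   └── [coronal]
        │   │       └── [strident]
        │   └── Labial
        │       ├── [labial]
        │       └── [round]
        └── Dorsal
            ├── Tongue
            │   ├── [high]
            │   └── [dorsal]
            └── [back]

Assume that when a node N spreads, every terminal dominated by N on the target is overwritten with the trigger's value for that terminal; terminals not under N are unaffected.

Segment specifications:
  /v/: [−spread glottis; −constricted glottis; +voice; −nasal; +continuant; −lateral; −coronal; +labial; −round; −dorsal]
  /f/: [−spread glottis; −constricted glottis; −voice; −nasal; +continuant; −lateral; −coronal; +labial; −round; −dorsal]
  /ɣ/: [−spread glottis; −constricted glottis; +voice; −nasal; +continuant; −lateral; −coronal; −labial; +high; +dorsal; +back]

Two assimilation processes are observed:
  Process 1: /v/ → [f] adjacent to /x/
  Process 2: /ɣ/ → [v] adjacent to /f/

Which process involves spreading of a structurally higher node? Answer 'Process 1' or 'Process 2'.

Process 2

Process 1: the feature that changes is [voice]; the minimal node is [voice] (depth 3).
Process 2 alters [labial], [round], [dorsal], [high], [back]; the lowest common ancestor is Place (depth 2 from Root).
Depth 2 < depth 3; Process 2 involves the structurally higher constituent Place.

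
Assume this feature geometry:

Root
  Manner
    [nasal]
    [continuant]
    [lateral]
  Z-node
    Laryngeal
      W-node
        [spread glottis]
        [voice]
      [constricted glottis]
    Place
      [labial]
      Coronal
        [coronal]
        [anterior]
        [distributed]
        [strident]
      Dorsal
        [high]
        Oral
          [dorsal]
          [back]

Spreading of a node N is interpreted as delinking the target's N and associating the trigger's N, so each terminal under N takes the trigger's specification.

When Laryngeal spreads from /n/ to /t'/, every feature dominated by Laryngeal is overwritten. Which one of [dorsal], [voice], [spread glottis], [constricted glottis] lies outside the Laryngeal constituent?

The terminals dominated by Laryngeal are [spread glottis], [voice], [constricted glottis].
Spreading Laryngeal replaces [spread glottis], [constricted glottis], [voice] with the trigger's values, since each sits inside the Laryngeal constituent.
[dorsal] is not within the Laryngeal subtree (it hangs from Oral), so /t'/'s [dorsal] value survives.

[dorsal]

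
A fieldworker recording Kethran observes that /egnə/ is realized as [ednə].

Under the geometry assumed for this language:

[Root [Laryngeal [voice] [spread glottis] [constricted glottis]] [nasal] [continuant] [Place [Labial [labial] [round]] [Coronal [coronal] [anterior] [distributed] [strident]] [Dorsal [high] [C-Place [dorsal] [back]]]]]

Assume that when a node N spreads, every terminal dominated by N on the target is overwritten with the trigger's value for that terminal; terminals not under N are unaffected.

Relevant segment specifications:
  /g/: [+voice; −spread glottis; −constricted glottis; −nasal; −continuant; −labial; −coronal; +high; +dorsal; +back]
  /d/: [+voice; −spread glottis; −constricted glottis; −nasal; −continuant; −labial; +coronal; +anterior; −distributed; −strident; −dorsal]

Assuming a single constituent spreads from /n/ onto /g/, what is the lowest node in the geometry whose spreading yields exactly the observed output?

Place

Comparing /g/ with its surface form [d], the features that change are [coronal], [anterior], [distributed], [strident], [dorsal], [high], [back].
The smallest constituent containing every changed terminal is Place — each of its daughters lacks at least one of the affected features.
Spreading Place from /n/ overwrites each of those terminals with /n/'s values, yielding exactly [d].
Had Root spread, [nasal] would have taken /n/'s value; it stays as in /g/, confirming the spreading constituent is exactly Place.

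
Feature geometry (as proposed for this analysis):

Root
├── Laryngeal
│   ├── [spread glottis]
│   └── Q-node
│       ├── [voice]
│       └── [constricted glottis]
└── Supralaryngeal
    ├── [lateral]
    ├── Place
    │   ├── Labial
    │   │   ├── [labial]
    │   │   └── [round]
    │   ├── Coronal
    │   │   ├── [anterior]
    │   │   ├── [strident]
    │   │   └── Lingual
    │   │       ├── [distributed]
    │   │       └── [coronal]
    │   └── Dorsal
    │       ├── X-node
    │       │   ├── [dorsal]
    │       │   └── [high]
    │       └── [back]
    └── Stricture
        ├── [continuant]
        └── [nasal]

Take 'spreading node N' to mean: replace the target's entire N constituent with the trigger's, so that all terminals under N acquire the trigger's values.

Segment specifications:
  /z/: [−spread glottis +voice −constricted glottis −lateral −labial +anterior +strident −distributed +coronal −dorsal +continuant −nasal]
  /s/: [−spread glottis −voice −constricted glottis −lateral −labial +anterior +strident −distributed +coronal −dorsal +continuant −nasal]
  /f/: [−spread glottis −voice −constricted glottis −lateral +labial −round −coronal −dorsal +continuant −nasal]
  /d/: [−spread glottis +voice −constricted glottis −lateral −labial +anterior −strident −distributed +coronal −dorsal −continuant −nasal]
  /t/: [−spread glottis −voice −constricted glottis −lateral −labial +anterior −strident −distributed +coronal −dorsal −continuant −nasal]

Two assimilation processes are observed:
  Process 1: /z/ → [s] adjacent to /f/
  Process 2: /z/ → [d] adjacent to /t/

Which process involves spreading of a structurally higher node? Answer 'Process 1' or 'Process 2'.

Process 2

Process 1: the feature that changes is [voice]; the minimal node is [voice] (depth 3).
Process 2: the features that change are [continuant], [strident]; the minimal node is Supralaryngeal (depth 1).
Supralaryngeal (depth 1) sits above [voice] (depth 3), making Process 2 the one with the higher spreading node.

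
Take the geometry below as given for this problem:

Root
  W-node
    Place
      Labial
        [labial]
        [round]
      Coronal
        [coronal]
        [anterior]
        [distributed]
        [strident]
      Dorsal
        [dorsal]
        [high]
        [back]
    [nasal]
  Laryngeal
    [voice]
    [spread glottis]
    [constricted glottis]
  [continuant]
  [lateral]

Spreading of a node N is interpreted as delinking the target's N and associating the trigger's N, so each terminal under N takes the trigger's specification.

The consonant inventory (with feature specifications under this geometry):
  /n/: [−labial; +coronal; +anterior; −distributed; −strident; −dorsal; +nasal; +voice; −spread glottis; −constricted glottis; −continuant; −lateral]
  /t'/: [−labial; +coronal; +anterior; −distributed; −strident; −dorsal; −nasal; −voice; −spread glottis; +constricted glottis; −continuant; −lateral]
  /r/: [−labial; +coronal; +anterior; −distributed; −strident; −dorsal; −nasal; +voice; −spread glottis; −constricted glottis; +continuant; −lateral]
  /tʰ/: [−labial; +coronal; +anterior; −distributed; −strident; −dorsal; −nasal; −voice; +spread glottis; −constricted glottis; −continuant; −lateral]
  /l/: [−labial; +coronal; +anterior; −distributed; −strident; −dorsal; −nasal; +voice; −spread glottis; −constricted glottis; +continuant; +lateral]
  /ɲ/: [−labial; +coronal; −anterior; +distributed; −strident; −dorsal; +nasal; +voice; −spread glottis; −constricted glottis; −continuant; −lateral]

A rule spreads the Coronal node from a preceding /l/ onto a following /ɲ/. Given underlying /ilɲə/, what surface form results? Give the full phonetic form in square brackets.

[ilnə]

The Coronal node dominates the terminals [coronal], [anterior], [distributed], [strident].
After delinking /ɲ/'s Coronal and linking /l/'s, the affected terminals become [+coronal], [+anterior], [−distributed], [−strident]; [labial], [dorsal], [nasal], … (outside Coronal) are retained from /ɲ/.
The resulting bundle matches /n/ in the inventory; substituting it for /ɲ/ gives [ilnə].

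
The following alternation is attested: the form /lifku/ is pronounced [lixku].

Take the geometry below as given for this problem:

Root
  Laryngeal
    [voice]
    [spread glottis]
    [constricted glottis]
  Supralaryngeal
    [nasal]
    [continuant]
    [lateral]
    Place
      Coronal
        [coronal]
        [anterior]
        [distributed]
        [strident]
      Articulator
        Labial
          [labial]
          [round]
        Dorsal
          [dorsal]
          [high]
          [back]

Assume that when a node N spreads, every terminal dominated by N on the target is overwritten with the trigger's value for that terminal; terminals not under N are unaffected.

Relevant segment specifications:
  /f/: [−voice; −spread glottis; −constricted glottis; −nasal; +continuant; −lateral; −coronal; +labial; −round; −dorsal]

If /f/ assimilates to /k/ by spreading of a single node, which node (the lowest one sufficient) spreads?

Articulator

Comparing /f/ with its surface form [x], the features that change are [labial], [round], [dorsal], [high], [back].
In this geometry the lowest node dominating all of them is Articulator: every daughter of Articulator dominates only a proper subset, so no lower node suffices.
If Articulator spreads, every terminal under it takes /k/'s value, producing [x] as observed.
[continuant], a feature on which the two segments disagree outside Articulator, is unchanged — nothing dominating it spread, and Articulator is the minimal sufficient constituent.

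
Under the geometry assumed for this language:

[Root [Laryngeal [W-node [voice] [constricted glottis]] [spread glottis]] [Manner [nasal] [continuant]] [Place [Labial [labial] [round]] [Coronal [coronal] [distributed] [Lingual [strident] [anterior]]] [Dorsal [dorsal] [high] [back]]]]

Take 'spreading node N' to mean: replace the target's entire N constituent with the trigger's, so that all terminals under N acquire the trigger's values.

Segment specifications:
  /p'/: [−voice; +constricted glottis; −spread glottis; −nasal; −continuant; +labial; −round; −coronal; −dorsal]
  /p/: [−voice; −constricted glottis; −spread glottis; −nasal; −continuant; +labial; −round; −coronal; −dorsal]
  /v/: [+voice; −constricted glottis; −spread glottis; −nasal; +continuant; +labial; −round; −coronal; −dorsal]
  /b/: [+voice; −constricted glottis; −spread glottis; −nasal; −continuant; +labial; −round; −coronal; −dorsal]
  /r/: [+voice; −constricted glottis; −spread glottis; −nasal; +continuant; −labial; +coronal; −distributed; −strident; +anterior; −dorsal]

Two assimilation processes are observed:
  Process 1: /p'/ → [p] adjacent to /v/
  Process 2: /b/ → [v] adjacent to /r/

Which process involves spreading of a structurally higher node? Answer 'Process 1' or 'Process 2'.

In Process 1, [constricted glottis] changes, so the minimal spreading node is [constricted glottis] at depth 3.
Process 2 alters [continuant]; the lowest dominating node is [continuant] (depth 2 from Root).
Depth 2 < depth 3; Process 2 involves the structurally higher constituent [continuant].

Process 2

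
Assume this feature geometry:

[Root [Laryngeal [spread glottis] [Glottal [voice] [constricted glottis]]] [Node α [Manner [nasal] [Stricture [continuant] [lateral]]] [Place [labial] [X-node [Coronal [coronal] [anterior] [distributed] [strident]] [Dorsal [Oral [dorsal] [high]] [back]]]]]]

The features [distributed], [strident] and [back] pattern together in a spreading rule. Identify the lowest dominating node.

[distributed]: Root / Node α / Place / X-node / Coronal / [distributed].
[strident] lies under Coronal (below Node α).
[back]: Root / Node α / Place / X-node / Dorsal / [back].
X-node is the lowest common ancestor — every listed feature sits under it, and no single subconstituent of X-node covers them all.

X-node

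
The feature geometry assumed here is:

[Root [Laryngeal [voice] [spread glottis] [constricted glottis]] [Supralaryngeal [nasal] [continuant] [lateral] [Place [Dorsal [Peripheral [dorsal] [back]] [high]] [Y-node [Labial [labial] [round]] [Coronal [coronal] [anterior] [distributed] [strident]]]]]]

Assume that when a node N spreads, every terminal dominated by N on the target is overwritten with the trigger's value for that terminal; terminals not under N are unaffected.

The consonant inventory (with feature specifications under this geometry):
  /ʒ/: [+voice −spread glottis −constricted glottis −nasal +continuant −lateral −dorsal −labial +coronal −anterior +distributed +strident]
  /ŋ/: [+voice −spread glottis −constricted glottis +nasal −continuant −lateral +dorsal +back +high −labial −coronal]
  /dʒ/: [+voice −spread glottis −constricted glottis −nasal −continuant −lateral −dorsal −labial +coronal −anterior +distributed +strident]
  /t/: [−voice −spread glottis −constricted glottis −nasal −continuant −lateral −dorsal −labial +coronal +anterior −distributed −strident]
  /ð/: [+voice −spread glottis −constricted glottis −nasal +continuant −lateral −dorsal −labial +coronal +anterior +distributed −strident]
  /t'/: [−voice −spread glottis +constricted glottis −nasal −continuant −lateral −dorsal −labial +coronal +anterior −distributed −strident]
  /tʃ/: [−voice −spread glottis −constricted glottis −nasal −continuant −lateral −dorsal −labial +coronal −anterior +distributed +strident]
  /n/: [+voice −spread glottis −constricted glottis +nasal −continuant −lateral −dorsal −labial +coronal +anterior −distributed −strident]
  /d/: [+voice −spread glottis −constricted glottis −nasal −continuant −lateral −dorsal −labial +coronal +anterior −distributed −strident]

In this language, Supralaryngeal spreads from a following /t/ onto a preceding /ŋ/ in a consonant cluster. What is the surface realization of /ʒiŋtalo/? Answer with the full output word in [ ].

[ʒidtalo]

Terminals under Supralaryngeal in this geometry: [nasal], [continuant], [lateral], [dorsal], [back], [high], [labial], [round], [coronal], [anterior], [distributed], [strident].
Spreading Supralaryngeal from /t/ onto /ŋ/ replaces those values with /t/'s: [−nasal], [−continuant], [−lateral], [−dorsal], [−labial], [+coronal], [+anterior], [−distributed], [−strident]. Features outside Supralaryngeal ([voice], [spread glottis], [constricted glottis]) stay as in /ŋ/.
This feature bundle is that of [d], so /ʒiŋtalo/ surfaces as [ʒidtalo].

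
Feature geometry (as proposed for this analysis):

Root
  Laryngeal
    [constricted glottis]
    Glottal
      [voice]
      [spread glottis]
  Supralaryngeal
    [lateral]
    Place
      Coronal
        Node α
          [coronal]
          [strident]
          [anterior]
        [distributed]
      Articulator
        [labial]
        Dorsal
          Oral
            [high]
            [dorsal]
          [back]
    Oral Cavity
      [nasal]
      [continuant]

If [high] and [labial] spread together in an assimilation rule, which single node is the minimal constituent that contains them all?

[high] is immediately dominated by Oral.
[labial] is immediately dominated by Articulator.
Articulator is the lowest common ancestor — every listed feature sits under it, and no single subconstituent of Articulator covers them all.

Articulator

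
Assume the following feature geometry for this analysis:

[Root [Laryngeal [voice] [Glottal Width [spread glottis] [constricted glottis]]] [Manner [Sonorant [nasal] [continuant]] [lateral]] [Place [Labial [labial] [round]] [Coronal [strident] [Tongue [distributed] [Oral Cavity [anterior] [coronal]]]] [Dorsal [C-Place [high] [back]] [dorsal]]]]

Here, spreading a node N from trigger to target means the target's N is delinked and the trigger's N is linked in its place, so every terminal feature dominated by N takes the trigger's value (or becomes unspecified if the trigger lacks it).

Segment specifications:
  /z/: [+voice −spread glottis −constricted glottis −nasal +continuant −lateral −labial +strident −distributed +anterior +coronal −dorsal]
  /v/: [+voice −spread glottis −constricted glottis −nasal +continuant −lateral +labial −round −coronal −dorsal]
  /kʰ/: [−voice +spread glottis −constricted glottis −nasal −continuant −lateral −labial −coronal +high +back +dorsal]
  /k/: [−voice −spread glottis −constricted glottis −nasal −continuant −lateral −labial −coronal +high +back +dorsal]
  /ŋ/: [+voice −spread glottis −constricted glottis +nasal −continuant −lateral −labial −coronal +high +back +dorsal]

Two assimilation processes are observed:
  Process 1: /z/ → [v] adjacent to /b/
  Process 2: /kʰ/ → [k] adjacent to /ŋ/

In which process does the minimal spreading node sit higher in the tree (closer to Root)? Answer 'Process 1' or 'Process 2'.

Process 1: the features that change are [labial], [round], [coronal], [anterior], [distributed], [strident]; the minimal node is Place (depth 1).
Process 2: the feature that changes is [spread glottis]; the minimal node is [spread glottis] (depth 3).
Depth 1 < depth 3; Process 1 involves the structurally higher constituent Place.

Process 1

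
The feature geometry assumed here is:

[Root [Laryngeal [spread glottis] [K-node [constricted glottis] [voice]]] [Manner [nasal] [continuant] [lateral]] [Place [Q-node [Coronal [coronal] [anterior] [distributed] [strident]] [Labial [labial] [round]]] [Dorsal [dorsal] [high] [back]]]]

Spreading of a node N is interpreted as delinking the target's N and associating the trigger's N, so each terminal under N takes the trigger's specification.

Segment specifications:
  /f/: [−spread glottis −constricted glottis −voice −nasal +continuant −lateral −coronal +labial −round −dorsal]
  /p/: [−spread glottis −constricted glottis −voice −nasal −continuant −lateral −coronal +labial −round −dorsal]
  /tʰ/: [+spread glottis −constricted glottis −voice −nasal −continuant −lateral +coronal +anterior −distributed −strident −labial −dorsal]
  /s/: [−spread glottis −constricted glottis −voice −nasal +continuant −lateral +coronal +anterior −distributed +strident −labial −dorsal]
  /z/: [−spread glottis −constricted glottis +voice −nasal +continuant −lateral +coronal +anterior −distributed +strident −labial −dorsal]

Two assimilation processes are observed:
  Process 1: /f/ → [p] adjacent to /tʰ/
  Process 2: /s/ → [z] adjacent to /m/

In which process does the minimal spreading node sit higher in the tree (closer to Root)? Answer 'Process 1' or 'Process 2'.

Process 1

Process 1: the feature that changes is [continuant]; the minimal node is [continuant] (depth 2).
Process 2: the feature that changes is [voice]; the minimal node is [voice] (depth 3).
[continuant] is closer to Root than [voice], so Process 1 spreads the higher node.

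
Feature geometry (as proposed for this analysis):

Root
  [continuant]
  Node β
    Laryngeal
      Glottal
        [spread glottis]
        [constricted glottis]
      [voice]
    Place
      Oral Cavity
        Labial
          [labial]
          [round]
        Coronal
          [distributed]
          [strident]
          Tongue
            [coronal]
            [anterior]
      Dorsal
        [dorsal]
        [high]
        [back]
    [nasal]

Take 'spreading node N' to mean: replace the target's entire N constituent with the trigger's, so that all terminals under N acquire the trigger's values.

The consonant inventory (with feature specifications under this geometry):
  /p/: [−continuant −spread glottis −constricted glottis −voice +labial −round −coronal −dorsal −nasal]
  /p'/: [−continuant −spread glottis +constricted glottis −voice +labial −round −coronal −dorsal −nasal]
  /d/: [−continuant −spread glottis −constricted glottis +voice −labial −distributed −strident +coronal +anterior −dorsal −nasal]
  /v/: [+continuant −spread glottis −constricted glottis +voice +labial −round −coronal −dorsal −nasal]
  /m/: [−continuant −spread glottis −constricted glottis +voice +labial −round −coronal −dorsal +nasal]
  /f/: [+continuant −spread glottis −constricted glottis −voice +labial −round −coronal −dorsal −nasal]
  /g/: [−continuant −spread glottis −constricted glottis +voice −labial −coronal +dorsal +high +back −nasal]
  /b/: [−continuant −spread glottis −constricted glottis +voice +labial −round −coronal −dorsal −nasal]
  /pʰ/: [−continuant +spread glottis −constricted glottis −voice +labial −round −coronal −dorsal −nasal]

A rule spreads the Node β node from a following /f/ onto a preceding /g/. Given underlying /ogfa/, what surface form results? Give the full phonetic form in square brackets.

Node β immediately or transitively dominates [spread glottis], [constricted glottis], [voice], [labial], [round], [distributed], [strident], [coronal], [anterior], [dorsal], [high], [back], [nasal].
Spreading Node β from /f/ onto /g/ replaces those values with /f/'s: [−spread glottis], [−constricted glottis], [−voice], [+labial], [−round], [−coronal], [−dorsal], [−nasal]. Features outside Node β ([continuant]) stay as in /g/.
Among the inventory, only /p/ has exactly this specification, giving the surface form [opfa].

[opfa]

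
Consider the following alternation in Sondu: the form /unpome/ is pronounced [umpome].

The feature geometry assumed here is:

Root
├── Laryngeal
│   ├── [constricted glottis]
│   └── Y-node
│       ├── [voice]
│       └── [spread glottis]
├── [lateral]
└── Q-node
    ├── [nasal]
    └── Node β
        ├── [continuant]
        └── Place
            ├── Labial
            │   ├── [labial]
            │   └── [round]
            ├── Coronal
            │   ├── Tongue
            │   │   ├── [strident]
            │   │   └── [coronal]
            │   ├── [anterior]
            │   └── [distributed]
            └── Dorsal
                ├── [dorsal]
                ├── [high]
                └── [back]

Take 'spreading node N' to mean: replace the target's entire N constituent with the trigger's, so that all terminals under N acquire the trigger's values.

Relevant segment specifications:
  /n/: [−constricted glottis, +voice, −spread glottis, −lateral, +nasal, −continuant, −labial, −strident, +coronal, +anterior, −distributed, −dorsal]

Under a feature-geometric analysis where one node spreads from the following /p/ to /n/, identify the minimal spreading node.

The alternation /n/ → [m] changes [labial], [round], [coronal], [anterior], [distributed], [strident] and nothing else.
These terminals are all dominated by Place, and no proper subconstituent of Place covers them all; Place is their lowest common ancestor.
Delinking /n/'s Place and associating /p/'s Place gives precisely the feature bundle of [m].
[nasal], [voice] stay as in /n/ although /p/ differs there, so no node dominating them spread; among the remaining candidates Place is the lowest that derives the output.

Place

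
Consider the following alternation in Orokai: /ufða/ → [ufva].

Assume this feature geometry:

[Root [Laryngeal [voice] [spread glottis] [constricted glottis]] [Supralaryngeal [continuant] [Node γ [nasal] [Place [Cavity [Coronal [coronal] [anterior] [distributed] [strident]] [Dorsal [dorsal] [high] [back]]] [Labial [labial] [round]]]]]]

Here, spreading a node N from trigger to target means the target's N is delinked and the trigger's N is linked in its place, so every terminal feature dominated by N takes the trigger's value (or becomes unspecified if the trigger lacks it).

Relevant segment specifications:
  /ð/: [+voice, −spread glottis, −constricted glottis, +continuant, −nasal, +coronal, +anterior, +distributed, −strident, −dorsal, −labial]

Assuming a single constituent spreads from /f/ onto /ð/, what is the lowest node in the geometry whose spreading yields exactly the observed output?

Comparing /ð/ with its surface form [v], the features that change are [labial], [round], [coronal], [anterior], [distributed], [strident].
Tracing each changed feature up the tree, the paths first meet at Place; any lower node misses at least one of them.
Spreading Place from /f/ overwrites each of those terminals with /f/'s values, yielding exactly [v].
[voice] stays as in /ð/ although /f/ differs there, so no node dominating it spread; among the remaining candidates Place is the lowest that derives the output.

Place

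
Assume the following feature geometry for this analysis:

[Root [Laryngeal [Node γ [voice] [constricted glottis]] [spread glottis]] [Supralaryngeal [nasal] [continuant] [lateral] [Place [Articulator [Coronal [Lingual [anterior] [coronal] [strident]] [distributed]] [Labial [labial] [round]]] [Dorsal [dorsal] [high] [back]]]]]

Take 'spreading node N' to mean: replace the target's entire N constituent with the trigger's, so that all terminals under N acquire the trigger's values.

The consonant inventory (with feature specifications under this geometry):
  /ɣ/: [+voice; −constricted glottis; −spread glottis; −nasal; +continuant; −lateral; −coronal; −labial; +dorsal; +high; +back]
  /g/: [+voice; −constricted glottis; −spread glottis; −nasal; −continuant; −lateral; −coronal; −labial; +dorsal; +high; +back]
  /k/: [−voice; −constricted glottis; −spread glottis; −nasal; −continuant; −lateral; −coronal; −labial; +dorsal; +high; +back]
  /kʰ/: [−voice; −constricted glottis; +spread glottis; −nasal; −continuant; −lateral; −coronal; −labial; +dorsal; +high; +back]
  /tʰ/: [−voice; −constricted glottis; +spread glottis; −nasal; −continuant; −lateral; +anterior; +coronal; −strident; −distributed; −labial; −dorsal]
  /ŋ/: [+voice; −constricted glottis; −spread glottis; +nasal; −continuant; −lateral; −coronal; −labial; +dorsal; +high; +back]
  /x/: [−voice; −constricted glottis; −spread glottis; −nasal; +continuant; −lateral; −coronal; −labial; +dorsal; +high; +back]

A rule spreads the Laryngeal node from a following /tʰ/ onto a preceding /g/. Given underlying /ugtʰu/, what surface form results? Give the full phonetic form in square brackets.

The Laryngeal node dominates the terminals [voice], [constricted glottis], [spread glottis].
Spreading Laryngeal from /tʰ/ onto /g/ replaces those values with /tʰ/'s: [−voice], [−constricted glottis], [+spread glottis]. Features outside Laryngeal ([nasal], [continuant], [lateral], …) stay as in /g/.
The resulting bundle matches /kʰ/ in the inventory; substituting it for /g/ gives [ukʰtʰu].

[ukʰtʰu]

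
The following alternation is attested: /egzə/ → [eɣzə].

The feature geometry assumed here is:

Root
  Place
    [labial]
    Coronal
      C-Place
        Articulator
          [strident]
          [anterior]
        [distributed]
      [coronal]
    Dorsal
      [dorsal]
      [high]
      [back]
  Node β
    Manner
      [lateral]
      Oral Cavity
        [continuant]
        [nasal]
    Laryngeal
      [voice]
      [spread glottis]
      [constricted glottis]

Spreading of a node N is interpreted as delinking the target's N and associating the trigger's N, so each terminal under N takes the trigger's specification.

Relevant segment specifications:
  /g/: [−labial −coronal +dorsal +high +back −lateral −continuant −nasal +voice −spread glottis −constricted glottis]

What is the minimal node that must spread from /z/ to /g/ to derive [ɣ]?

Comparing /g/ with its surface form [ɣ], the only feature that changes is [continuant].
With a single altered terminal, the smallest constituent that could spread is that terminal — [continuant].
Features on which the two segments disagree outside [continuant], such as [dorsal], [coronal], are unchanged — nothing dominating them spread, and [continuant] is the minimal sufficient constituent.

[continuant]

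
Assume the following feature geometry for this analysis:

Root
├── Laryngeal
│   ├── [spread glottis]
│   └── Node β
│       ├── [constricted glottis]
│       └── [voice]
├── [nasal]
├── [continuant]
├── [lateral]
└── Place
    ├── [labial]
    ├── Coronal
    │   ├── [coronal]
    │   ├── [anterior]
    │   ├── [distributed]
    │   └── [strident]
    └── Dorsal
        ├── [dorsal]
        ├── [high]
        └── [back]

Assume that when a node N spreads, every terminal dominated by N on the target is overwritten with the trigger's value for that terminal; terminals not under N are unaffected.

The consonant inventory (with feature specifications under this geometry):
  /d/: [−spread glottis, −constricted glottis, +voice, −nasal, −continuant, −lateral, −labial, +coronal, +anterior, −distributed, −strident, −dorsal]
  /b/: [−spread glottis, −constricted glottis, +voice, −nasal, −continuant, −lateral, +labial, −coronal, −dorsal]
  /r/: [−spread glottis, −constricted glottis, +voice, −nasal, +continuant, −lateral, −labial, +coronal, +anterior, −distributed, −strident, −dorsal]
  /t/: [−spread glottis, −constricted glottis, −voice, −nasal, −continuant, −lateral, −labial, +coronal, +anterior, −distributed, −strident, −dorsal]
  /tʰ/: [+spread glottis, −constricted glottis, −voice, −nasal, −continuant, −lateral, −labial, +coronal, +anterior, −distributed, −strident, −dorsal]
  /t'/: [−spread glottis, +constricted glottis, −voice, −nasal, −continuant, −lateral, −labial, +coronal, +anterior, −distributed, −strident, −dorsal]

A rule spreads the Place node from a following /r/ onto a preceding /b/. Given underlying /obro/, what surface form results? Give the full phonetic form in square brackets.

[odro]

Terminals under Place in this geometry: [labial], [coronal], [anterior], [distributed], [strident], [dorsal], [high], [back].
The target acquires /r/'s values for everything under Place — [−labial], [+coronal], [+anterior], [−distributed], [−strident], [−dorsal] — while keeping its own [spread glottis], [constricted glottis], [voice], ….
Among the inventory, only /d/ has exactly this specification, giving the surface form [odro].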